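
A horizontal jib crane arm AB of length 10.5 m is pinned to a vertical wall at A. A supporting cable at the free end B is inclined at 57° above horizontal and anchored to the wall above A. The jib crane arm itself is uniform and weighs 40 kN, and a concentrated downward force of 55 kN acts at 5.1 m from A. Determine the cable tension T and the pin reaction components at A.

ΣM about A: T·sin57°·10.5 − 40·5.25 − 55·5.1 = 0 → T = 490.5/(10.5·0.838671) = 55.7004 ≈ 55.70 kN.
ΣF_x = 0: A_x − T·cos57° = 0 → A_x = 55.7004 × 0.544639 = 30.34 kN.
ΣF_y = 0: A_y + T·sin57° − 40 − 55 = 0 → A_y = 95 − 55.7004 × 0.838671 = 48.29 kN.

T = 55.70 kN, A_x = 30.34 kN, A_y = 48.29 kN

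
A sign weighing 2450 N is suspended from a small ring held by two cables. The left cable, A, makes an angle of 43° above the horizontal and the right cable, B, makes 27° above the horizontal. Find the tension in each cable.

T_A = 2323 N, T_B = 1907 N

ΣF_x = 0: −T_A·cos43° + T_B·cos27° = 0 → T_B = 0.820817·T_A.
ΣF_y = 0: T_A·sin43° + T_B·sin27° = 2450.
Substitute: T_A·(0.681998 + 0.820817·0.45399) = 2450 → T_A = 2323.07 ≈ 2323 N.
Then T_B = 0.820817 × 2323.07 = 1907 N.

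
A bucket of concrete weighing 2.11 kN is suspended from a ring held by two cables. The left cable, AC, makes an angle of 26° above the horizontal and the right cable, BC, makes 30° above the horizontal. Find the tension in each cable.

T_AC = 2.204 kN, T_BC = 2.288 kN

ΣF_x = 0: −T_AC·cos26° + T_BC·cos30° = 0 → T_BC = 1.03784·T_AC.
ΣF_y = 0: T_AC·sin26° + T_BC·sin30° = 2.11.
Substitute: T_AC·(0.438371 + 1.03784·0.5) = 2.11 → T_AC = 2.20414 ≈ 2.204 kN.
Then T_BC = 1.03784 × 2.20414 = 2.288 kN.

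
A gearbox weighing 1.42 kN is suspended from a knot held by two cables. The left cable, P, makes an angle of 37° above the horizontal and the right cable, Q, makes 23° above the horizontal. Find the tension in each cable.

T_P = 1.509 kN, T_Q = 1.310 kN

ΣF_x = 0: −T_P·cos37° + T_Q·cos23° = 0 → T_Q = 0.867606·T_P.
ΣF_y = 0: T_P·sin37° + T_Q·sin23° = 1.42.
Substitute: T_P·(0.601815 + 0.867606·0.390731) = 1.42 → T_P = 1.50933 ≈ 1.509 kN.
Then T_Q = 0.867606 × 1.50933 = 1.310 kN.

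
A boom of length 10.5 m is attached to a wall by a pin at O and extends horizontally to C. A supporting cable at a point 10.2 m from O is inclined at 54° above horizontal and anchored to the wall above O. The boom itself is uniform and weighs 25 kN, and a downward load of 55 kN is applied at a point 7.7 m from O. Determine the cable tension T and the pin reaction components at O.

T = 67.23 kN, O_x = 39.51 kN, O_y = 25.61 kN

ΣM about O: T·sin54°·10.2 − 25·5.25 − 55·7.7 = 0 → T = 554.75/(10.2·0.809017) = 67.2263 ≈ 67.23 kN.
ΣF_x = 0: O_x − T·cos54° = 0 → O_x = 67.2263 × 0.587785 = 39.51 kN.
ΣF_y = 0: O_y + T·sin54° − 25 − 55 = 0 → O_y = 80 − 67.2263 × 0.809017 = 25.61 kN.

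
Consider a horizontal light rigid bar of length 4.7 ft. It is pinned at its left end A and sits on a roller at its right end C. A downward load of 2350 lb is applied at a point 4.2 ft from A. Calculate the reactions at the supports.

ΣM about A: C_y·4.7 − 2350·4.2 = 0 → C_y = 9870/4.7 = 2100 lb.
ΣF_y = 0: A_y + 2100 − 2350 = 0 → A_y = 250.0 lb.
ΣF_x = 0: no horizontal applied forces, so A_x = 0.

A_x = 0, A_y = 250.0 lb, C_y = 2100 lb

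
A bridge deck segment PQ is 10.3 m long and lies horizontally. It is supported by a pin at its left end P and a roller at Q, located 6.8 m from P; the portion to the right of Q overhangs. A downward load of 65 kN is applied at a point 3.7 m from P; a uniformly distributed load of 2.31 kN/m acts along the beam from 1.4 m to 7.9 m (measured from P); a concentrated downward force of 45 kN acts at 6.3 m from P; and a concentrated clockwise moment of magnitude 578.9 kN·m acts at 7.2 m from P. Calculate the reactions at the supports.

Resultant of the distributed load: 2.31 × 6.5 = 15.015 kN at 4.65 m from P.
ΣM about P: Q_y·6.8 − 65·3.7 − (2.31·6.5)·4.65 − 45·6.3 − 578.9 = 0 → Q_y = 1172.71975/6.8 = 172.459 ≈ 172.5 kN.
ΣF_y = 0: P_y + 172.459 − 65 − 2.31·6.5 − 45 = 0 → P_y = -47.44 kN.
ΣF_x = 0: no horizontal applied forces, so P_x = 0.

P_x = 0, P_y = -47.44 kN, Q_y = 172.5 kN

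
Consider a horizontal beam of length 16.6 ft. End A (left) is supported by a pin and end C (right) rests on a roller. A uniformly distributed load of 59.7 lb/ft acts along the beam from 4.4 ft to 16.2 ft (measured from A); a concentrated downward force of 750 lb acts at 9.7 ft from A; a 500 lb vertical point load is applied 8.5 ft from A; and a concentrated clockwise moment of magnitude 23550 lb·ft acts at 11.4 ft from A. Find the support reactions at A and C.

Resultant of the distributed load: 59.7 × 11.8 = 704.46 lb at 10.3 ft from A.
ΣM about A: C_y·16.6 − (59.7·11.8)·10.3 − 750·9.7 − 500·8.5 − 23550 = 0 → C_y = 42330.938/16.6 = 2550.06 ≈ 2550 lb.
ΣF_y = 0: A_y + 2550.06 − 59.7·11.8 − 750 − 500 = 0 → A_y = -595.6 lb.
ΣF_x = 0: no horizontal applied forces, so A_x = 0.

A_x = 0, A_y = -595.6 lb, C_y = 2550 lb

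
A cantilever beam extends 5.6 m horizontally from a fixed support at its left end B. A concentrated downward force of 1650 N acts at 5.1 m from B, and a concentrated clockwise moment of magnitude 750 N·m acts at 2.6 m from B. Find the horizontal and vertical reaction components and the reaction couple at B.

ΣF_x = 0: B_x = 0.
ΣF_y = 0: B_y − 1650 = 0 → B_y = 1650 N.
ΣM about B: M_B − 1650·5.1 − 750 = 0 → M_B = 9165 N·m.

B_x = 0, B_y = 1650 N, M_B = 9165 N·m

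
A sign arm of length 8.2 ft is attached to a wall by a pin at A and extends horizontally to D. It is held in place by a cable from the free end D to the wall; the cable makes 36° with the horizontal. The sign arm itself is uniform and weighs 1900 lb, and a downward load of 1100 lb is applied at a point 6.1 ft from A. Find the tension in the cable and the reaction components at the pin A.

T = 3008 lb, A_x = 2434 lb, A_y = 1232 lb

ΣM about A: T·sin36°·8.2 − 1900·4.1 − 1100·6.1 = 0 → T = 14500/(8.2·0.587785) = 3008.4 ≈ 3008 lb.
ΣF_x = 0: A_x − T·cos36° = 0 → A_x = 3008.4 × 0.809017 = 2434 lb.
ΣF_y = 0: A_y + T·sin36° − 1900 − 1100 = 0 → A_y = 3000 − 3008.4 × 0.587785 = 1232 lb.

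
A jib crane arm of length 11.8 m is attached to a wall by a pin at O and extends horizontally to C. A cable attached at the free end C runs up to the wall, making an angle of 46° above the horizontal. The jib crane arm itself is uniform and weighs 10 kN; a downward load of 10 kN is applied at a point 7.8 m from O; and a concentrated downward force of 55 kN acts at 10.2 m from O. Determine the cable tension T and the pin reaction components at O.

ΣM about O: T·sin46°·11.8 − 10·5.9 − 10·7.8 − 55·10.2 = 0 → T = 698/(11.8·0.71934) = 82.2317 ≈ 82.23 kN.
ΣF_x = 0: O_x − T·cos46° = 0 → O_x = 82.2317 × 0.694658 = 57.12 kN.
ΣF_y = 0: O_y + T·sin46° − 10 − 10 − 55 = 0 → O_y = 75 − 82.2317 × 0.71934 = 15.85 kN.

T = 82.23 kN, O_x = 57.12 kN, O_y = 15.85 kN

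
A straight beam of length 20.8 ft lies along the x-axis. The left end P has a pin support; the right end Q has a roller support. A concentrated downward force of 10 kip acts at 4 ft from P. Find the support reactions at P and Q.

ΣM about P: Q_y·20.8 − 10·4 = 0 → Q_y = 40/20.8 = 1.92308 ≈ 1.923 kip.
ΣF_y = 0: P_y + 1.92308 − 10 = 0 → P_y = 8.077 kip.
ΣF_x = 0: no horizontal applied forces, so P_x = 0.

P_x = 0, P_y = 8.077 kip, Q_y = 1.923 kip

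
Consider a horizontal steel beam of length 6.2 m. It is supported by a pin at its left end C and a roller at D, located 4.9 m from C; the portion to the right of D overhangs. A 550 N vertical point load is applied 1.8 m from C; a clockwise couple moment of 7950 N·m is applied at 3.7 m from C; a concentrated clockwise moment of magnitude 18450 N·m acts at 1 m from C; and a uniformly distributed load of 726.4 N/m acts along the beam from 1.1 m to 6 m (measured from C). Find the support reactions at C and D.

C_x = 0, C_y = -4059 N, D_y = 8169 N

Resultant of the distributed load: 726.4 × 4.9 = 3559.36 N at 3.55 m from C.
Taking moments about C: D_y·4.9 − 550·1.8 − 7950 − 18450 − (726.4·4.9)·3.55 = 0 → D_y = 40025.728/4.9 = 8168.52 ≈ 8169 N.
ΣF_y = 0: C_y + 8168.52 − 550 − 726.4·4.9 = 0 → C_y = -4059 N.
ΣF_x = 0: no horizontal applied forces, so C_x = 0.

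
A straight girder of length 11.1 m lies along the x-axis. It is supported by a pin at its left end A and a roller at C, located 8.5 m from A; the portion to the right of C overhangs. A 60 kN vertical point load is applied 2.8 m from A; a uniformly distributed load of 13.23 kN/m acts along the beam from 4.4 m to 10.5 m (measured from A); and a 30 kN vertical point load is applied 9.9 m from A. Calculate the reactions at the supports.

Resultant of the distributed load: 13.23 × 6.1 = 80.703 kN at 7.45 m from A.
Moments about A: C_y·8.5 − 60·2.8 − (13.23·6.1)·7.45 − 30·9.9 = 0 → C_y = 1066.23735/8.5 = 125.44 ≈ 125.4 kN.
ΣF_y = 0: A_y + 125.44 − 60 − 13.23·6.1 − 30 = 0 → A_y = 45.26 kN.
ΣF_x = 0: no horizontal applied forces, so A_x = 0.

A_x = 0, A_y = 45.26 kN, C_y = 125.4 kN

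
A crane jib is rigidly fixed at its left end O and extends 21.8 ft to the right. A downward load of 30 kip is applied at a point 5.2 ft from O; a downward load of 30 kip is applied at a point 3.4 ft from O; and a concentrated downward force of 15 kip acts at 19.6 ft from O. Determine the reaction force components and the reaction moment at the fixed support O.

ΣF_x = 0: O_x = 0.
ΣF_y = 0: O_y − 30 − 30 − 15 = 0 → O_y = 75.00 kip.
ΣM about O: M_O − 30·5.2 − 30·3.4 − 15·19.6 = 0 → M_O = 552.0 kip·ft.

O_x = 0, O_y = 75.00 kip, M_O = 552.0 kip·ft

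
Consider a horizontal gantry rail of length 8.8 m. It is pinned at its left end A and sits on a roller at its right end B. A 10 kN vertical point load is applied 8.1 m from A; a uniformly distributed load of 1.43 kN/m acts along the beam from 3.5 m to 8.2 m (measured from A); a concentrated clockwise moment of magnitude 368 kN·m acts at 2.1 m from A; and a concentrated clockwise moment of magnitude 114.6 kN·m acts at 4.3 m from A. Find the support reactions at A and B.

Resultant of the distributed load: 1.43 × 4.7 = 6.721 kN at 5.85 m from A.
Taking moments about A: B_y·8.8 − 10·8.1 − (1.43·4.7)·5.85 − 368 − 114.6 = 0 → B_y = 602.91785/8.8 = 68.5134 ≈ 68.51 kN.
ΣF_y = 0: A_y + 68.5134 − 10 − 1.43·4.7 = 0 → A_y = -51.79 kN.
ΣF_x = 0: no horizontal applied forces, so A_x = 0.

A_x = 0, A_y = -51.79 kN, B_y = 68.51 kN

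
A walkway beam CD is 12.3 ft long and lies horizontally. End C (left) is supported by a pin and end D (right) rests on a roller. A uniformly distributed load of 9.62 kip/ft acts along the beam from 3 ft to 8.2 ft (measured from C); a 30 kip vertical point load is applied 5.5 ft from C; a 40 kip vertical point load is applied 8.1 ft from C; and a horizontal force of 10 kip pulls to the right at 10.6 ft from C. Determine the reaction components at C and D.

Resultant of the distributed load: 9.62 × 5.2 = 50.024 kip at 5.6 ft from C.
Moments about C: D_y·12.3 − (9.62·5.2)·5.6 − 30·5.5 − 40·8.1 = 0 → D_y = 769.1344/12.3 = 62.5313 ≈ 62.53 kip.
ΣF_y = 0: C_y + 62.5313 − 9.62·5.2 − 30 − 40 = 0 → C_y = 57.49 kip.
ΣF_x = 0: C_x + 10 = 0 → C_x = -10.00 kip.

C_x = -10.00 kip, C_y = 57.49 kip, D_y = 62.53 kip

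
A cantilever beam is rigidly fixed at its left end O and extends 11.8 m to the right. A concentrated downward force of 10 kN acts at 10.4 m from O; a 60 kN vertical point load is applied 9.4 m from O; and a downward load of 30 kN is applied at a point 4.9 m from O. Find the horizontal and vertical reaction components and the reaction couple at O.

ΣF_x = 0: O_x = 0.
ΣF_y = 0: O_y − 10 − 60 − 30 = 0 → O_y = 100.0 kN.
ΣM about O: M_O − 10·10.4 − 60·9.4 − 30·4.9 = 0 → M_O = 815.0 kN·m.

O_x = 0, O_y = 100.0 kN, M_O = 815.0 kN·m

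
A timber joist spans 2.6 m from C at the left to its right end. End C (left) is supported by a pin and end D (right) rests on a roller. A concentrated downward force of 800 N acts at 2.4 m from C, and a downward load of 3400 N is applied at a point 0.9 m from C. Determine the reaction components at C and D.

ΣM about C: D_y·2.6 − 800·2.4 − 3400·0.9 = 0 → D_y = 4980/2.6 = 1915.38 ≈ 1915 N.
ΣF_y = 0: C_y + 1915.38 − 800 − 3400 = 0 → C_y = 2285 N.
ΣF_x = 0: no horizontal applied forces, so C_x = 0.

C_x = 0, C_y = 2285 N, D_y = 1915 N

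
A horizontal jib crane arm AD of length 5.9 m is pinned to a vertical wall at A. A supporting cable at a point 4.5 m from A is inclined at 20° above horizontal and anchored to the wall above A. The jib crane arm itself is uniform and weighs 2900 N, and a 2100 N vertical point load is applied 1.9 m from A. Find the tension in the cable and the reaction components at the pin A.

T = 8151 N, A_x = 7659 N, A_y = 2212 N

ΣM about A: T·sin20°·4.5 − 2900·2.95 − 2100·1.9 = 0 → T = 12545/(4.5·0.34202) = 8150.92 ≈ 8151 N.
ΣF_x = 0: A_x − T·cos20° = 0 → A_x = 8150.92 × 0.939693 = 7659 N.
ΣF_y = 0: A_y + T·sin20° − 2900 − 2100 = 0 → A_y = 5000 − 8150.92 × 0.34202 = 2212 N.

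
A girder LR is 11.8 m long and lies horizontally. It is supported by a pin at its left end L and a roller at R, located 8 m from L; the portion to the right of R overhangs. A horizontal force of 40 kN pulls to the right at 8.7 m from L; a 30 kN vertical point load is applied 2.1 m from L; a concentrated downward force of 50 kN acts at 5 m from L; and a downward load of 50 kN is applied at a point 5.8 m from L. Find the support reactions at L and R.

Taking moments about L: R_y·8 − 30·2.1 − 50·5 − 50·5.8 = 0 → R_y = 603/8 = 75.375 ≈ 75.38 kN.
ΣF_y = 0: L_y + 75.375 − 30 − 50 − 50 = 0 → L_y = 54.62 kN.
ΣF_x = 0: L_x + 40 = 0 → L_x = -40.00 kN.

L_x = -40.00 kN, L_y = 54.62 kN, R_y = 75.38 kN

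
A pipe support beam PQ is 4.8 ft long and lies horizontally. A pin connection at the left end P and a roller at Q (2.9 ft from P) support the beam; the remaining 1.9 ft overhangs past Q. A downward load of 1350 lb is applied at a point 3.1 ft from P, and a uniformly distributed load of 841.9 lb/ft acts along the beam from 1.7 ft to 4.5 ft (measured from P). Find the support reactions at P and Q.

P_x = 0, P_y = -255.7 lb, Q_y = 3963 lb

Resultant of the distributed load: 841.9 × 2.8 = 2357.32 lb at 3.1 ft from P.
Moments about P: Q_y·2.9 − 1350·3.1 − (841.9·2.8)·3.1 = 0 → Q_y = 11492.692/2.9 = 3963 lb.
ΣF_y = 0: P_y + 3963 − 1350 − 841.9·2.8 = 0 → P_y = -255.7 lb.
ΣF_x = 0: no horizontal applied forces, so P_x = 0.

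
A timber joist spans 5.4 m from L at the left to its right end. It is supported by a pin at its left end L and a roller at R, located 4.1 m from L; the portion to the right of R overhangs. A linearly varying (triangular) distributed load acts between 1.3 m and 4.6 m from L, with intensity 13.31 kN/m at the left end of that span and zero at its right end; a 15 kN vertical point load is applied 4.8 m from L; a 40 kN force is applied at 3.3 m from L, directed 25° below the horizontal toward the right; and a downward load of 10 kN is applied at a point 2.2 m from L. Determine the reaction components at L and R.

Resultant of the triangular load: ½ × 13.31 × 3.3 = 21.9615 kN, acting at 2.4 m from L (one-third of the span from the peak).
Taking moments about L: R_y·4.1 − (½·13.31·3.3)·2.4 − 15·4.8 − 40·sin25°·3.3 − 10·2.2 = 0 → R_y = 202.493/4.1 = 49.3885 ≈ 49.39 kN.
ΣF_y = 0: L_y + 49.3885 − ½·13.31·3.3 − 15 − 40·sin25° − 10 = 0 → L_y = 14.48 kN.
ΣF_x = 0: L_x + 40·cos25° = 0 → L_x = -36.25 kN.

L_x = -36.25 kN, L_y = 14.48 kN, R_y = 49.39 kN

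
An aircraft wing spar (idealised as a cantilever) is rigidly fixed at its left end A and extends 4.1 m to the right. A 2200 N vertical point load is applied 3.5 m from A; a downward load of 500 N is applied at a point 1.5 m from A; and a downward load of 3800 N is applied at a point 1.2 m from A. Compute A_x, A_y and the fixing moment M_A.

ΣF_x = 0: A_x = 0.
ΣF_y = 0: A_y − 2200 − 500 − 3800 = 0 → A_y = 6500 N.
ΣM about A: M_A − 2200·3.5 − 500·1.5 − 3800·1.2 = 0 → M_A = 13010 N·m.

A_x = 0, A_y = 6500 N, M_A = 13010 N·m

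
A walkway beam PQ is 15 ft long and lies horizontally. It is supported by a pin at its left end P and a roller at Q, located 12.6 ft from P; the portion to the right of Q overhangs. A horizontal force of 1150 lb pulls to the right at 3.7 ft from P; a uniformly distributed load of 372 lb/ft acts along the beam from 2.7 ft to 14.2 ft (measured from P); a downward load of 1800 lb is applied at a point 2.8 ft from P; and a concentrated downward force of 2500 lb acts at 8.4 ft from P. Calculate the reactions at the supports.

P_x = -1150 lb, P_y = 3642 lb, Q_y = 4936 lb

Resultant of the distributed load: 372 × 11.5 = 4278 lb at 8.45 ft from P.
Moments about P: Q_y·12.6 − (372·11.5)·8.45 − 1800·2.8 − 2500·8.4 = 0 → Q_y = 62189.1/12.6 = 4935.64 ≈ 4936 lb.
ΣF_y = 0: P_y + 4935.64 − 372·11.5 − 1800 − 2500 = 0 → P_y = 3642 lb.
ΣF_x = 0: P_x + 1150 = 0 → P_x = -1150 lb.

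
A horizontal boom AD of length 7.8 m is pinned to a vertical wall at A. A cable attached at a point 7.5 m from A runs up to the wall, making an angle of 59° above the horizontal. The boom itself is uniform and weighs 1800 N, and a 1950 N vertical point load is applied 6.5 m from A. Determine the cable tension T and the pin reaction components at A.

ΣM about A: T·sin59°·7.5 − 1800·3.9 − 1950·6.5 = 0 → T = 19695/(7.5·0.857167) = 3063.58 ≈ 3064 N.
ΣF_x = 0: A_x − T·cos59° = 0 → A_x = 3063.58 × 0.515038 = 1578 N.
ΣF_y = 0: A_y + T·sin59° − 1800 − 1950 = 0 → A_y = 3750 − 3063.58 × 0.857167 = 1124 N.

T = 3064 N, A_x = 1578 N, A_y = 1124 N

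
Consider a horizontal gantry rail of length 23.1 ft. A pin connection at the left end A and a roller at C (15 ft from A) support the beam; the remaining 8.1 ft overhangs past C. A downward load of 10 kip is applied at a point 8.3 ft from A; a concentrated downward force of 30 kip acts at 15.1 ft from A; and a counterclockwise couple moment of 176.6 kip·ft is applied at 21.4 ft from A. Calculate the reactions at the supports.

Moments about A: C_y·15 − 10·8.3 − 30·15.1 + 176.6 = 0 → C_y = 359.4/15 = 23.96 kip.
ΣF_y = 0: A_y + 23.96 − 10 − 30 = 0 → A_y = 16.04 kip.
ΣF_x = 0: no horizontal applied forces, so A_x = 0.

A_x = 0, A_y = 16.04 kip, C_y = 23.96 kip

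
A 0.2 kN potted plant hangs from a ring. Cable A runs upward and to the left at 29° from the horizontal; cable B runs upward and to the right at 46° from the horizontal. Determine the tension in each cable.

ΣF_x = 0: −T_A·cos29° + T_B·cos46° = 0 → T_B = 1.25906·T_A.
ΣF_y = 0: T_A·sin29° + T_B·sin46° = 0.2.
Substitute: T_A·(0.48481 + 1.25906·0.71934) = 0.2 → T_A = 0.143833 ≈ 0.1438 kN.
Then T_B = 1.25906 × 0.143833 = 0.1811 kN.

T_A = 0.1438 kN, T_B = 0.1811 kN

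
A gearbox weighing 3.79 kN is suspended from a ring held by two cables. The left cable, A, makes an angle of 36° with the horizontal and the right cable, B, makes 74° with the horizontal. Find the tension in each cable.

T_A = 1.112 kN, T_B = 3.263 kN

ΣF_x = 0: −T_A·cos36° + T_B·cos74° = 0 → T_B = 2.93508·T_A.
ΣF_y = 0: T_A·sin36° + T_B·sin74° = 3.79.
Substitute: T_A·(0.587785 + 2.93508·0.961262) = 3.79 → T_A = 1.11171 ≈ 1.112 kN.
Then T_B = 2.93508 × 1.11171 = 3.263 kN.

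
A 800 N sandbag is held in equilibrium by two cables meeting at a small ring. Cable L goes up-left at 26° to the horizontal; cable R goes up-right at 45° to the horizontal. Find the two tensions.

ΣF_x = 0: −T_L·cos26° + T_R·cos45° = 0 → T_R = 1.27109·T_L.
ΣF_y = 0: T_L·sin26° + T_R·sin45° = 800.
Substitute: T_L·(0.438371 + 1.27109·0.707107) = 800 → T_L = 598.28 ≈ 598.3 N.
Then T_R = 1.27109 × 598.28 = 760.5 N.

T_L = 598.3 N, T_R = 760.5 N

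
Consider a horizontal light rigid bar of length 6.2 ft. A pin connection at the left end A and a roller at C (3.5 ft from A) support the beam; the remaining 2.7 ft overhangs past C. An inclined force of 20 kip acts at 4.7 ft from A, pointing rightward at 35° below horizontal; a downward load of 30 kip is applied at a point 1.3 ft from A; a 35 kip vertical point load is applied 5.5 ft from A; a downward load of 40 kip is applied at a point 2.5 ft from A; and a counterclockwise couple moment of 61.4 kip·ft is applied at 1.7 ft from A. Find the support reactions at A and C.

A_x = -16.38 kip, A_y = 23.90 kip, C_y = 92.58 kip

Moments about A: C_y·3.5 − 20·sin35°·4.7 − 30·1.3 − 35·5.5 − 40·2.5 + 61.4 = 0 → C_y = 324.016/3.5 = 92.576 ≈ 92.58 kip.
ΣF_y = 0: A_y + 92.576 − 20·sin35° − 30 − 35 − 40 = 0 → A_y = 23.90 kip.
ΣF_x = 0: A_x + 20·cos35° = 0 → A_x = -16.38 kip.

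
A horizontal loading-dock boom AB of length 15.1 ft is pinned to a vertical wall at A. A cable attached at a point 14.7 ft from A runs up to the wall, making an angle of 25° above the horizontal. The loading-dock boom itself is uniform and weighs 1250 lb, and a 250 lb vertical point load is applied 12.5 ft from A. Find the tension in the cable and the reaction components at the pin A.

ΣM about A: T·sin25°·14.7 − 1250·7.55 − 250·12.5 = 0 → T = 12562.5/(14.7·0.422618) = 2022.14 ≈ 2022 lb.
ΣF_x = 0: A_x − T·cos25° = 0 → A_x = 2022.14 × 0.906308 = 1833 lb.
ΣF_y = 0: A_y + T·sin25° − 1250 − 250 = 0 → A_y = 1500 − 2022.14 × 0.422618 = 645.4 lb.

T = 2022 lb, A_x = 1833 lb, A_y = 645.4 lb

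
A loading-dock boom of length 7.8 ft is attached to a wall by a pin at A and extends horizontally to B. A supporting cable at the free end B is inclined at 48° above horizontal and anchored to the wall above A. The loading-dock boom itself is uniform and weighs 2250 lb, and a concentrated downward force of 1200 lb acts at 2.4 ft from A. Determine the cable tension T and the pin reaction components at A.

T = 2011 lb, A_x = 1345 lb, A_y = 1956 lb

ΣM about A: T·sin48°·7.8 − 2250·3.9 − 1200·2.4 = 0 → T = 11655/(7.8·0.743145) = 2010.69 ≈ 2011 lb.
ΣF_x = 0: A_x − T·cos48° = 0 → A_x = 2010.69 × 0.669131 = 1345 lb.
ΣF_y = 0: A_y + T·sin48° − 2250 − 1200 = 0 → A_y = 3450 − 2010.69 × 0.743145 = 1956 lb.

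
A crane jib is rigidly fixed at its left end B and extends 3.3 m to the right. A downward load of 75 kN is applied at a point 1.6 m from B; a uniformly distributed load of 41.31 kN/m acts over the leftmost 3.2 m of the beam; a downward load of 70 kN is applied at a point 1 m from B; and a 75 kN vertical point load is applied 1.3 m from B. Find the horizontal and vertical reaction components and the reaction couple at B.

Resultant of the distributed load: 41.31 × 3.2 = 132.192 kN at 1.6 m from B.
ΣF_x = 0: B_x = 0.
ΣF_y = 0: B_y − 75 − 41.31·3.2 − 70 − 75 = 0 → B_y = 352.2 kN.
ΣM about B: M_B − 75·1.6 − (41.31·3.2)·1.6 − 70·1 − 75·1.3 = 0 → M_B = 499.0 kN·m.

B_x = 0, B_y = 352.2 kN, M_B = 499.0 kN·m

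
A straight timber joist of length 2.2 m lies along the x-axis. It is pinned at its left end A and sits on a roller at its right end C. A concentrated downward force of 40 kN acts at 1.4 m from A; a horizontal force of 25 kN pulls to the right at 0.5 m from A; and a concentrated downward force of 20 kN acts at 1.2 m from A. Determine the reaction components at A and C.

A_x = -25.00 kN, A_y = 23.64 kN, C_y = 36.36 kN

Moments about A: C_y·2.2 − 40·1.4 − 20·1.2 = 0 → C_y = 80/2.2 = 36.3636 ≈ 36.36 kN.
ΣF_y = 0: A_y + 36.3636 − 40 − 20 = 0 → A_y = 23.64 kN.
ΣF_x = 0: A_x + 25 = 0 → A_x = -25.00 kN.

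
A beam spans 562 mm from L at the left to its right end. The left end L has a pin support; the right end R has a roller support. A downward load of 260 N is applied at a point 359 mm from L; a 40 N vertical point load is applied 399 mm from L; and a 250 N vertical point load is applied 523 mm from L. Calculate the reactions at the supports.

L_x = 0, L_y = 122.9 N, R_y = 427.1 N

Moments about L: R_y·562 − 260·359 − 40·399 − 250·523 = 0 → R_y = 240050/562 = 427.135 ≈ 427.1 N.
ΣF_y = 0: L_y + 427.135 − 260 − 40 − 250 = 0 → L_y = 122.9 N.
ΣF_x = 0: no horizontal applied forces, so L_x = 0.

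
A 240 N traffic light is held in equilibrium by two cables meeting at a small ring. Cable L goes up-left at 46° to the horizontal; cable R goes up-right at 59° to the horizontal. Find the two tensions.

ΣF_x = 0: −T_L·cos46° + T_R·cos59° = 0 → T_R = 1.34875·T_L.
ΣF_y = 0: T_L·sin46° + T_R·sin59° = 240.
Substitute: T_L·(0.71934 + 1.34875·0.857167) = 240 → T_L = 127.97 ≈ 128.0 N.
Then T_R = 1.34875 × 127.97 = 172.6 N.

T_L = 128.0 N, T_R = 172.6 N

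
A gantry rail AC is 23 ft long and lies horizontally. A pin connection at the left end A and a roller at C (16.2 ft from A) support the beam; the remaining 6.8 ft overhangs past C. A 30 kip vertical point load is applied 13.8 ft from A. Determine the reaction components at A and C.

Taking moments about A: C_y·16.2 − 30·13.8 = 0 → C_y = 414/16.2 = 25.5556 ≈ 25.56 kip.
ΣF_y = 0: A_y + 25.5556 − 30 = 0 → A_y = 4.444 kip.
ΣF_x = 0: no horizontal applied forces, so A_x = 0.

A_x = 0, A_y = 4.444 kip, C_y = 25.56 kip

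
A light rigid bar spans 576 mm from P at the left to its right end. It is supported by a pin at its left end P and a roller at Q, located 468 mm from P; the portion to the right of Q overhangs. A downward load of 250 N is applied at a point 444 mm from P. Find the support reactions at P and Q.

P_x = 0, P_y = 12.82 N, Q_y = 237.2 N

ΣM about P: Q_y·468 − 250·444 = 0 → Q_y = 111000/468 = 237.179 ≈ 237.2 N.
ΣF_y = 0: P_y + 237.179 − 250 = 0 → P_y = 12.82 N.
ΣF_x = 0: no horizontal applied forces, so P_x = 0.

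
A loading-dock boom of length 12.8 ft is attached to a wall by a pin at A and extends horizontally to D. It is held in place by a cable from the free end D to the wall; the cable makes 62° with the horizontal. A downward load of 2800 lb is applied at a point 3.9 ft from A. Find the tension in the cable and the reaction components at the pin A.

ΣM about A: T·sin62°·12.8 − 2800·3.9 = 0 → T = 10920/(12.8·0.882948) = 966.223 ≈ 966.2 lb.
ΣF_x = 0: A_x − T·cos62° = 0 → A_x = 966.223 × 0.469472 = 453.6 lb.
ΣF_y = 0: A_y + T·sin62° − 2800 = 0 → A_y = 2800 − 966.223 × 0.882948 = 1947 lb.

T = 966.2 lb, A_x = 453.6 lb, A_y = 1947 lb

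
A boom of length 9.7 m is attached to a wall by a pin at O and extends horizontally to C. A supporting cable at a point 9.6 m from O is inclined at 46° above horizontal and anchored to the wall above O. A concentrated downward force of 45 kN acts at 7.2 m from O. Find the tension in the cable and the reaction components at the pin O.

ΣM about O: T·sin46°·9.6 − 45·7.2 = 0 → T = 324/(9.6·0.71934) = 46.918 ≈ 46.92 kN.
ΣF_x = 0: O_x − T·cos46° = 0 → O_x = 46.918 × 0.694658 = 32.59 kN.
ΣF_y = 0: O_y + T·sin46° − 45 = 0 → O_y = 45 − 46.918 × 0.71934 = 11.25 kN.

T = 46.92 kN, O_x = 32.59 kN, O_y = 11.25 kN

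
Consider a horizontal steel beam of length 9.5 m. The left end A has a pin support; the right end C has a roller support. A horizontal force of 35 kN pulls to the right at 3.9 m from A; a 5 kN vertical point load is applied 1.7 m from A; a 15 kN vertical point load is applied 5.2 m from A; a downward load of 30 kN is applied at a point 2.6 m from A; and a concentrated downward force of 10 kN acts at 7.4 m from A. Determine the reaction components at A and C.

A_x = -35.00 kN, A_y = 34.89 kN, C_y = 25.11 kN

ΣM about A: C_y·9.5 − 5·1.7 − 15·5.2 − 30·2.6 − 10·7.4 = 0 → C_y = 238.5/9.5 = 25.1053 ≈ 25.11 kN.
ΣF_y = 0: A_y + 25.1053 − 5 − 15 − 30 − 10 = 0 → A_y = 34.89 kN.
ΣF_x = 0: A_x + 35 = 0 → A_x = -35.00 kN.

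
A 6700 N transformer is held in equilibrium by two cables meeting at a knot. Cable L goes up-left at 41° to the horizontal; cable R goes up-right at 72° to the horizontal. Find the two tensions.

T_L = 2249 N, T_R = 5493 N

ΣF_x = 0: −T_L·cos41° + T_R·cos72° = 0 → T_R = 2.44229·T_L.
ΣF_y = 0: T_L·sin41° + T_R·sin72° = 6700.
Substitute: T_L·(0.656059 + 2.44229·0.951057) = 6700 → T_L = 2249.22 ≈ 2249 N.
Then T_R = 2.44229 × 2249.22 = 5493 N.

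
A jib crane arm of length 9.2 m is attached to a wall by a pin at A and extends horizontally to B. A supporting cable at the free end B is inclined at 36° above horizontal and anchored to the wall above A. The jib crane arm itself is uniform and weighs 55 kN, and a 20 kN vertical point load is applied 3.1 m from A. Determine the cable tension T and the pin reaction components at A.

T = 58.25 kN, A_x = 47.13 kN, A_y = 40.76 kN

ΣM about A: T·sin36°·9.2 − 55·4.6 − 20·3.1 = 0 → T = 315/(9.2·0.587785) = 58.2511 ≈ 58.25 kN.
ΣF_x = 0: A_x − T·cos36° = 0 → A_x = 58.2511 × 0.809017 = 47.13 kN.
ΣF_y = 0: A_y + T·sin36° − 55 − 20 = 0 → A_y = 75 − 58.2511 × 0.587785 = 40.76 kN.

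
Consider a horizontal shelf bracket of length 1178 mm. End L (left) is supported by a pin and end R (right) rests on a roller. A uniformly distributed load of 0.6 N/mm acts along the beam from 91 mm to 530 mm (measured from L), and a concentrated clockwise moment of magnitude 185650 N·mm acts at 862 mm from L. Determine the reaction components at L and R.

Resultant of the distributed load: 0.6 × 439 = 263.4 N at 310.5 mm from L.
Moments about L: R_y·1178 − (0.6·439)·310.5 − 185650 = 0 → R_y = 267435.7/1178 = 227.025 ≈ 227.0 N.
ΣF_y = 0: L_y + 227.025 − 0.6·439 = 0 → L_y = 36.37 N.
ΣF_x = 0: no horizontal applied forces, so L_x = 0.

L_x = 0, L_y = 36.37 N, R_y = 227.0 N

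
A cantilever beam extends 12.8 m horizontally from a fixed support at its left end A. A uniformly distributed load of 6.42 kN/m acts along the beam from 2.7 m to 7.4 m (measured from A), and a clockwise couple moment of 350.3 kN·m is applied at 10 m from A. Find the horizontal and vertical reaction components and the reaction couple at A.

A_x = 0, A_y = 30.17 kN, M_A = 502.7 kN·m

Resultant of the distributed load: 6.42 × 4.7 = 30.174 kN at 5.05 m from A.
ΣF_x = 0: A_x = 0.
ΣF_y = 0: A_y − 6.42·4.7 = 0 → A_y = 30.17 kN.
ΣM about A: M_A − (6.42·4.7)·5.05 − 350.3 = 0 → M_A = 502.7 kN·m.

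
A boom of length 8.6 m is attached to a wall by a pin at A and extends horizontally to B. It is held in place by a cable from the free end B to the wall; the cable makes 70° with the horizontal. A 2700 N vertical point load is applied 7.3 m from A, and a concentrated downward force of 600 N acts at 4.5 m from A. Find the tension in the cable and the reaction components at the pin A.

ΣM about A: T·sin70°·8.6 − 2700·7.3 − 600·4.5 = 0 → T = 22410/(8.6·0.939693) = 2773.05 ≈ 2773 N.
ΣF_x = 0: A_x − T·cos70° = 0 → A_x = 2773.05 × 0.34202 = 948.4 N.
ΣF_y = 0: A_y + T·sin70° − 2700 − 600 = 0 → A_y = 3300 − 2773.05 × 0.939693 = 694.2 N.

T = 2773 N, A_x = 948.4 N, A_y = 694.2 N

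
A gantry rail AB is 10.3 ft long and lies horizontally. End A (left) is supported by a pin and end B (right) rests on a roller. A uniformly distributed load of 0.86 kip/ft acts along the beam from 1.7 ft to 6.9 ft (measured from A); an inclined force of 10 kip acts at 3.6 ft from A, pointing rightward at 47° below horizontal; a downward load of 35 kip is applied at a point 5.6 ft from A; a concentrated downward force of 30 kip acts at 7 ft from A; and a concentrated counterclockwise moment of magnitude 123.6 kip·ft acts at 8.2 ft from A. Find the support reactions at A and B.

Resultant of the distributed load: 0.86 × 5.2 = 4.472 kip at 4.3 ft from A.
ΣM about A: B_y·10.3 − (0.86·5.2)·4.3 − 10·sin47°·3.6 − 35·5.6 − 30·7 + 123.6 = 0 → B_y = 327.958/10.3 = 31.8406 ≈ 31.84 kip.
ΣF_y = 0: A_y + 31.8406 − 0.86·5.2 − 10·sin47° − 35 − 30 = 0 → A_y = 44.94 kip.
ΣF_x = 0: A_x + 10·cos47° = 0 → A_x = -6.820 kip.

A_x = -6.820 kip, A_y = 44.94 kip, B_y = 31.84 kip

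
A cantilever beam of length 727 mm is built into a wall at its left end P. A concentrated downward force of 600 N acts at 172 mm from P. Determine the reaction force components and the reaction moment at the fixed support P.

P_x = 0, P_y = 600.0 N, M_P = 103200 N·mm

ΣF_x = 0: P_x = 0.
ΣF_y = 0: P_y − 600 = 0 → P_y = 600.0 N.
ΣM about P: M_P − 600·172 = 0 → M_P = 103200 N·mm.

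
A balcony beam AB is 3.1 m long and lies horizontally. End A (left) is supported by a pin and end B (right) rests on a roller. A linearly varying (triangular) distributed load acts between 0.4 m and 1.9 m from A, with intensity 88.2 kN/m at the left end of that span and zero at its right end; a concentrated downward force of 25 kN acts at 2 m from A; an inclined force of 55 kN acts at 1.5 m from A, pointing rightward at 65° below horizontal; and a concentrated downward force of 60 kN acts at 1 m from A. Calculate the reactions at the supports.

A_x = -23.24 kN, A_y = 122.2 kN, B_y = 78.81 kN

Resultant of the triangular load: ½ × 88.2 × 1.5 = 66.15 kN, acting at 0.9 m from A (one-third of the span from the peak).
Taking moments about A: B_y·3.1 − (½·88.2·1.5)·0.9 − 25·2 − 55·sin65°·1.5 − 60·1 = 0 → B_y = 244.305/3.1 = 78.8081 ≈ 78.81 kN.
ΣF_y = 0: A_y + 78.8081 − ½·88.2·1.5 − 25 − 55·sin65° − 60 = 0 → A_y = 122.2 kN.
ΣF_x = 0: A_x + 55·cos65° = 0 → A_x = -23.24 kN.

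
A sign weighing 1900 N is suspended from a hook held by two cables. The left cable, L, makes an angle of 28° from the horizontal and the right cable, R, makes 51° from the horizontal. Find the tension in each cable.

ΣF_x = 0: −T_L·cos28° + T_R·cos51° = 0 → T_R = 1.40302·T_L.
ΣF_y = 0: T_L·sin28° + T_R·sin51° = 1900.
Substitute: T_L·(0.469472 + 1.40302·0.777146) = 1900 → T_L = 1218.09 ≈ 1218 N.
Then T_R = 1.40302 × 1218.09 = 1709 N.

T_L = 1218 N, T_R = 1709 N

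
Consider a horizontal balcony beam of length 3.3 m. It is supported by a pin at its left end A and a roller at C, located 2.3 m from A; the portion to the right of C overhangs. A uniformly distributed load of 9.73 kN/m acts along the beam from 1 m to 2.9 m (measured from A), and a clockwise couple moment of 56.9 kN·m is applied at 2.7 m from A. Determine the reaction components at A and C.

Resultant of the distributed load: 9.73 × 1.9 = 18.487 kN at 1.95 m from A.
Moments about A: C_y·2.3 − (9.73·1.9)·1.95 − 56.9 = 0 → C_y = 92.94965/2.3 = 40.4129 ≈ 40.41 kN.
ΣF_y = 0: A_y + 40.4129 − 9.73·1.9 = 0 → A_y = -21.93 kN.
ΣF_x = 0: no horizontal applied forces, so A_x = 0.

A_x = 0, A_y = -21.93 kN, C_y = 40.41 kN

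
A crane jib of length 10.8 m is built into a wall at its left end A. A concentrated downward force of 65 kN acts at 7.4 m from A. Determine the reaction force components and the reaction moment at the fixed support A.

A_x = 0, A_y = 65.00 kN, M_A = 481.0 kN·m

ΣF_x = 0: A_x = 0.
ΣF_y = 0: A_y − 65 = 0 → A_y = 65.00 kN.
ΣM about A: M_A − 65·7.4 = 0 → M_A = 481.0 kN·m.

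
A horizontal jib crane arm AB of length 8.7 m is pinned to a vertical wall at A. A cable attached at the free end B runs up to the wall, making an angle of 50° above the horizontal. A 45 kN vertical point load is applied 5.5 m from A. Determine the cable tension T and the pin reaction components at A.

T = 37.14 kN, A_x = 23.87 kN, A_y = 16.55 kN

ΣM about A: T·sin50°·8.7 − 45·5.5 = 0 → T = 247.5/(8.7·0.766044) = 37.1366 ≈ 37.14 kN.
ΣF_x = 0: A_x − T·cos50° = 0 → A_x = 37.1366 × 0.642788 = 23.87 kN.
ΣF_y = 0: A_y + T·sin50° − 45 = 0 → A_y = 45 − 37.1366 × 0.766044 = 16.55 kN.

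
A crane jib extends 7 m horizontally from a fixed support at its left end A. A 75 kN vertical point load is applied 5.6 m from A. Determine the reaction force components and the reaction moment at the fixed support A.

ΣF_x = 0: A_x = 0.
ΣF_y = 0: A_y − 75 = 0 → A_y = 75.00 kN.
ΣM about A: M_A − 75·5.6 = 0 → M_A = 420.0 kN·m.

A_x = 0, A_y = 75.00 kN, M_A = 420.0 kN·m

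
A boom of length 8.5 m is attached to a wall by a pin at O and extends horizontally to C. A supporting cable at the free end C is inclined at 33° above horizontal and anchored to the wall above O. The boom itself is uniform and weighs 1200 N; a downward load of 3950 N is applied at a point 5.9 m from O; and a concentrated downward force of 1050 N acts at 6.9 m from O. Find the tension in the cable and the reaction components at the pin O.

T = 7701 N, O_x = 6458 N, O_y = 2006 N

ΣM about O: T·sin33°·8.5 − 1200·4.25 − 3950·5.9 − 1050·6.9 = 0 → T = 35650/(8.5·0.544639) = 7700.73 ≈ 7701 N.
ΣF_x = 0: O_x − T·cos33° = 0 → O_x = 7700.73 × 0.838671 = 6458 N.
ΣF_y = 0: O_y + T·sin33° − 1200 − 3950 − 1050 = 0 → O_y = 6200 − 7700.73 × 0.544639 = 2006 N.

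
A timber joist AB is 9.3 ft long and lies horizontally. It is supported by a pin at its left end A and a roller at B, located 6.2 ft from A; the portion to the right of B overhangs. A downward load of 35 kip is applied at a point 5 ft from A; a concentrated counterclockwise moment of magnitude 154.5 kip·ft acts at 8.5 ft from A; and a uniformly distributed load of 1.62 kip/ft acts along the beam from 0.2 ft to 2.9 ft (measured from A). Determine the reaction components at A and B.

A_x = 0, A_y = 34.97 kip, B_y = 4.400 kip

Resultant of the distributed load: 1.62 × 2.7 = 4.374 kip at 1.55 ft from A.
Moments about A: B_y·6.2 − 35·5 + 154.5 − (1.62·2.7)·1.55 = 0 → B_y = 27.2797/6.2 = 4.39995 ≈ 4.400 kip.
ΣF_y = 0: A_y + 4.39995 − 35 − 1.62·2.7 = 0 → A_y = 34.97 kip.
ΣF_x = 0: no horizontal applied forces, so A_x = 0.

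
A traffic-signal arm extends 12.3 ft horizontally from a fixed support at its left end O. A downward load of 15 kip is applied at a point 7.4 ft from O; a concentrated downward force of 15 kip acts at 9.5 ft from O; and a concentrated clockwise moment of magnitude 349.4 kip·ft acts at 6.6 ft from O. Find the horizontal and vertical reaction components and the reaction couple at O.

O_x = 0, O_y = 30.00 kip, M_O = 602.9 kip·ft

ΣF_x = 0: O_x = 0.
ΣF_y = 0: O_y − 15 − 15 = 0 → O_y = 30.00 kip.
ΣM about O: M_O − 15·7.4 − 15·9.5 − 349.4 = 0 → M_O = 602.9 kip·ft.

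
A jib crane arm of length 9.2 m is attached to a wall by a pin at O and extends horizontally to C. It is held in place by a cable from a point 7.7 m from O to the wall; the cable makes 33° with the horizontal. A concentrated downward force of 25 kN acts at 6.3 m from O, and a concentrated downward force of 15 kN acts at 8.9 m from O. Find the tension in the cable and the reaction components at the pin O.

T = 69.39 kN, O_x = 58.19 kN, O_y = 2.208 kN

ΣM about O: T·sin33°·7.7 − 25·6.3 − 15·8.9 = 0 → T = 291/(7.7·0.544639) = 69.3895 ≈ 69.39 kN.
ΣF_x = 0: O_x − T·cos33° = 0 → O_x = 69.3895 × 0.838671 = 58.19 kN.
ΣF_y = 0: O_y + T·sin33° − 25 − 15 = 0 → O_y = 40 − 69.3895 × 0.544639 = 2.208 kN.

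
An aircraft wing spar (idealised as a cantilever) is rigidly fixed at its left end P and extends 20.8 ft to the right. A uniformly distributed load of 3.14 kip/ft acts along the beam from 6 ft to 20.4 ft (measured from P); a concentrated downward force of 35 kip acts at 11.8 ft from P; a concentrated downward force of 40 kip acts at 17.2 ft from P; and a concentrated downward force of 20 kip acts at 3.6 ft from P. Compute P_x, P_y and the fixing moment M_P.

Resultant of the distributed load: 3.14 × 14.4 = 45.216 kip at 13.2 ft from P.
ΣF_x = 0: P_x = 0.
ΣF_y = 0: P_y − 3.14·14.4 − 35 − 40 − 20 = 0 → P_y = 140.2 kip.
ΣM about P: M_P − (3.14·14.4)·13.2 − 35·11.8 − 40·17.2 − 20·3.6 = 0 → M_P = 1770 kip·ft.

P_x = 0, P_y = 140.2 kip, M_P = 1770 kip·ft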